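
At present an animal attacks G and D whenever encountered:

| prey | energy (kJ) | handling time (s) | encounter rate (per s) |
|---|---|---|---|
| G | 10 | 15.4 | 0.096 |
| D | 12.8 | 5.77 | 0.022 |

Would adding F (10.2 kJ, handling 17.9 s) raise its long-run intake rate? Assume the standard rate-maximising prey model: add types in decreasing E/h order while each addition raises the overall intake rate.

On G and D alone, R = ΣλE/(1+Σλh) = 1.242/2.605 = 0.4766 kJ/s.
F: E/h = 10.2/17.9 = 0.5698 kJ/s.
Since 0.5698 > R, including F increases the long-run rate.

Yes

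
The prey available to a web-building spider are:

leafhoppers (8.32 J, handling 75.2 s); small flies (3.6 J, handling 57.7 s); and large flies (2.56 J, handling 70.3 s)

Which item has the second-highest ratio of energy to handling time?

In descending order of E/h:
leafhoppers: 8.32/75.2 = 0.111 J/s
small flies: 3.6/57.7 = 0.0624 J/s
large flies: 2.56/70.3 = 0.0364 J/s

small flies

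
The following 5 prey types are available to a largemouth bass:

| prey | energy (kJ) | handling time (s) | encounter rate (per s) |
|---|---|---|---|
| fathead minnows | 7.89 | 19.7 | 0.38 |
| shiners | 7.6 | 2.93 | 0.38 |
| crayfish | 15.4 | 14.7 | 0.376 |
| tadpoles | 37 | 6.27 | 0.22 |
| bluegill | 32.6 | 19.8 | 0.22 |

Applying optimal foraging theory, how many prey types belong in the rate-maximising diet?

Rank by E/h (kJ/s): tadpoles 5.9, shiners 2.59, bluegill 1.65, crayfish 1.05, fathead minnows 0.401. Include each in turn until the next type's E/h falls below the running intake rate.
Rate on top 1: 3.421. shiners: 2.59 < 3.421 → exclude; stop.
Optimal diet: tadpoles — 1 of 5 types.

1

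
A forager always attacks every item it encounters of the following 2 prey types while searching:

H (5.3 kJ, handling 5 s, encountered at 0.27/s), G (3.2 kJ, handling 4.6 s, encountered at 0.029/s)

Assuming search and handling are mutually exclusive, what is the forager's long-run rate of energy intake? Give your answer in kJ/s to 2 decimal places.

R = Σλ_iE_i / (1 + Σλ_ih_i)
Numerator: 0.27×5.3 + 0.029×3.2 = 1.524
Denominator: 1 + 0.27×5 + 0.029×4.6 = 2.483
R = 1.524/2.483 = 0.6136 kJ/s

0.61 kJ/s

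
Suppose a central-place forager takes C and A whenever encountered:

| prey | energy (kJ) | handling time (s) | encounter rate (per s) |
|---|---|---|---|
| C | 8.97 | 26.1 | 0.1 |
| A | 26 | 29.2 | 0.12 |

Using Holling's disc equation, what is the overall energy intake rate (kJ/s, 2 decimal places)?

R = Σλ_iE_i / (1 + Σλ_ih_i)
Numerator: 0.1×8.97 + 0.12×26 = 4.017
Denominator: 1 + 0.1×26.1 + 0.12×29.2 = 7.114
R = 4.017/7.114 = 0.5647 kJ/s

0.56 kJ/s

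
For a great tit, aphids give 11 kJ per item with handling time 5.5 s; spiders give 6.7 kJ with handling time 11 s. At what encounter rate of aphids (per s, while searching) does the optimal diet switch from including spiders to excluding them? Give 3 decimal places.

0.080 per s

The zero-one rule: include spiders iff E₂/h₂ > λE₁/(1+λh₁). Equality gives the switch point.
λE₁h₂ = E₂ + λE₂h₁ ⇒ λ = E₂/(E₁h₂ − E₂h₁) = 6.7/(121 − 36.85) = 0.07962 per s.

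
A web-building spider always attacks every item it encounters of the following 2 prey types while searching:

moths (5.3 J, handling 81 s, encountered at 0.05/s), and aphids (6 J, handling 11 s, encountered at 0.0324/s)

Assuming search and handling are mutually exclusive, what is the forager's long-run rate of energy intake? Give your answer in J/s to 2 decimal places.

R = (0.05×5.3 + 0.0324×6) / (1 + 0.05×81 + 0.0324×11) = 0.4594/5.406 = 0.08497 J/s.

0.08 J/s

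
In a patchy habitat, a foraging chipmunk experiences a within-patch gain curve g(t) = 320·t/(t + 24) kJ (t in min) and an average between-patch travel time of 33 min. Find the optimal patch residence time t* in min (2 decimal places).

Maximise g(t)/(T+t): set derivative to zero → g'(t)(T+t) = g(t).
g'(t) = 320·24/(t + 24)². Setting 320·24/(t+24)² = 320t/[(t+24)(33+t)] gives 24(33+t) = t(t+24), so t² = 24×33 = 792.
t* = √792 = 28.14 min.

28.14 min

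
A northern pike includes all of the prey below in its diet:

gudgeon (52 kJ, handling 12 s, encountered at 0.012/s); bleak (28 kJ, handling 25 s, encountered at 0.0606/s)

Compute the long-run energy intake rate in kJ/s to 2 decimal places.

0.87 kJ/s

R = (0.012×52 + 0.0606×28) / (1 + 0.012×12 + 0.0606×25) = 2.321/2.659 = 0.8728 kJ/s.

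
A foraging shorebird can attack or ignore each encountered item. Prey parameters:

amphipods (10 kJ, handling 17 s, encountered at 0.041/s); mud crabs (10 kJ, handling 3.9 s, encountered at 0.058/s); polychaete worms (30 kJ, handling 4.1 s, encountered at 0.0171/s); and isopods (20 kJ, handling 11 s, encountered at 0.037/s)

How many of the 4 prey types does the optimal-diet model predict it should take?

Rank by E/h (kJ/s): polychaete worms 7.32, mud crabs 2.56, isopods 1.82, amphipods 0.588. Include each in turn until the next type's E/h falls below the running intake rate.
Rate on top 1: 0.4794. mud crabs: 2.56 > 0.4794 → include.
Rate on top 2: 0.8432. isopods: 1.82 > 0.8432 → include.
Rate on top 3: 1.076. amphipods: 0.588 < 1.076 → exclude; stop.
Optimal diet: polychaete worms, mud crabs, isopods — 3 of 4 types.

3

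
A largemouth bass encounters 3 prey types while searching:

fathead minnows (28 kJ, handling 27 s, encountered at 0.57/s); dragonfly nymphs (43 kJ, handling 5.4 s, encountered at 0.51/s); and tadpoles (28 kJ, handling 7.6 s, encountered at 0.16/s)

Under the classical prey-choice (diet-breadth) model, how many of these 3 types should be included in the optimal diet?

1

E/h in descending order: dragonfly nymphs 7.96, tadpoles 3.68, fathead minnows 1.04 kJ/s. The optimal diet is the largest prefix of this list for which every included type satisfies E_i/h_i > R on the types above it.
Rate on top 1: 5.842. tadpoles: 3.68 < 5.842 → exclude; stop.
Optimal diet: dragonfly nymphs — 1 of 3 types.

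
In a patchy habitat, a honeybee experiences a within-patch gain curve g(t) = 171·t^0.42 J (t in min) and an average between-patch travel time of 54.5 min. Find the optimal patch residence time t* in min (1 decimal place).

Maximise g(t)/(T+t): set derivative to zero → g'(t)(T+t) = g(t).
g'(t) = 0.42·171·t^-0.58. Setting 0.42·171·t^-0.58 = 171·t^0.42/(54.5+t) gives 0.42(54.5+t) = t, so 0.58·t = 0.42×54.5.
t* = 0.42×54.5/0.58 = 39.47 min.

39.5 min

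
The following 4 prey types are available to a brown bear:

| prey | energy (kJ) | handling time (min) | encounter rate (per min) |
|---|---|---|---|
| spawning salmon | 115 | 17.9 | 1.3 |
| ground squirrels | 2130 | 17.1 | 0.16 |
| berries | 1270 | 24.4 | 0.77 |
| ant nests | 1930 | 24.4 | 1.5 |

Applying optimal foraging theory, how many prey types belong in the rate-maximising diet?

Profitabilities (E/h, kJ/min): ground squirrels 125, ant nests 79.1, berries 52, spawning salmon 6.42. Add prey in this order while the next type's profitability exceeds the intake rate on those already taken.
Rate on top 1: 91.22. ant nests: 79.1 < 91.22 → exclude; stop.
Optimal diet: ground squirrels — 1 of 4 types.

1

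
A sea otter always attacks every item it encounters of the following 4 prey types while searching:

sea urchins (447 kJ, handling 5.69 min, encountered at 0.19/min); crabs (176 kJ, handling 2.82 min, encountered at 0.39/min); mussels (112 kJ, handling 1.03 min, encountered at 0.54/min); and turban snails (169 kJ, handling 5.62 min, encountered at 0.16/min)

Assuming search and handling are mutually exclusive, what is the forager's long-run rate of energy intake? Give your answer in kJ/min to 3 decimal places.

52.001 kJ/min

Energy encountered per unit search time: 0.19×447 + 0.39×176 + 0.54×112 + 0.16×169 = 241.1 kJ/min.
Handling time per unit search time: 0.19×5.69 + 0.39×2.82 + 0.54×1.03 + 0.16×5.62 = 3.636.
Rate = 241.1/(1 + 3.636) = 52 kJ/min.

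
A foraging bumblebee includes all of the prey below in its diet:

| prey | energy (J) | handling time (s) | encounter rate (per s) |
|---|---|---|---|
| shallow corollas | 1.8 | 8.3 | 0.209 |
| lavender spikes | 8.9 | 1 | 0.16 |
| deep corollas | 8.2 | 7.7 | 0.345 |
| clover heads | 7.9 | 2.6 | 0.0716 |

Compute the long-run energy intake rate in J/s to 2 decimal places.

0.91 J/s

R = (0.209×1.8 + 0.16×8.9 + 0.345×8.2 + 0.0716×7.9) / (1 + 0.209×8.3 + 0.16×1 + 0.345×7.7 + 0.0716×2.6) = 5.195/5.737 = 0.9054 J/s.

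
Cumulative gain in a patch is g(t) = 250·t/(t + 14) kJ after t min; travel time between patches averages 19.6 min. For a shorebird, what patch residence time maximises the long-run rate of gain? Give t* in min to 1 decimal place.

Optimal t* satisfies g'(t*) = g(t*)/(T + t*).
g'(t) = 250·14/(t + 14)². Setting 250·14/(t+14)² = 250t/[(t+14)(19.6+t)] gives 14(19.6+t) = t(t+14), so t² = 14×19.6 = 274.4.
t* = √274.4 = 16.57 min.

16.6 min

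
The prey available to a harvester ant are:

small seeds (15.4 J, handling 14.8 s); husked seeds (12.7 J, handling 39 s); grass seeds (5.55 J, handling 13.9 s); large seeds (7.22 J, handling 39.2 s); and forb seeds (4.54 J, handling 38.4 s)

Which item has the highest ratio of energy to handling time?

small seeds

In descending order of E/h:
small seeds: 15.4/14.8 = 1.04 J/s
grass seeds: 5.55/13.9 = 0.399 J/s
husked seeds: 12.7/39 = 0.326 J/s
large seeds: 7.22/39.2 = 0.184 J/s
forb seeds: 4.54/38.4 = 0.118 J/s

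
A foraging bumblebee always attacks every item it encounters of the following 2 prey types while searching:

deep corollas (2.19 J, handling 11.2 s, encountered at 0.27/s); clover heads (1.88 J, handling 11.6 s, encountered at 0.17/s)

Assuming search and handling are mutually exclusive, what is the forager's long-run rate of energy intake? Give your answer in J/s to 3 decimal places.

0.152 J/s

R = (0.27×2.19 + 0.17×1.88) / (1 + 0.27×11.2 + 0.17×11.6) = 0.9109/5.996 = 0.1519 J/s.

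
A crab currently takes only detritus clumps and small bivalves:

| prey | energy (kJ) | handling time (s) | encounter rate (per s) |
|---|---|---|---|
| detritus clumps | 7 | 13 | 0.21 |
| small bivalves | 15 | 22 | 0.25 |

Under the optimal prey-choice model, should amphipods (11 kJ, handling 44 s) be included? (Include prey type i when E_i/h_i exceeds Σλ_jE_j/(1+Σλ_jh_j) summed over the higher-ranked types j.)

No

On detritus clumps and small bivalves alone, R = ΣλE/(1+Σλh) = 5.22/9.23 = 0.5655 kJ/s.
amphipods: E/h = 11/44 = 0.25 kJ/s.
0.25 < 0.5655, so adding amphipods would lower the average — exclude it.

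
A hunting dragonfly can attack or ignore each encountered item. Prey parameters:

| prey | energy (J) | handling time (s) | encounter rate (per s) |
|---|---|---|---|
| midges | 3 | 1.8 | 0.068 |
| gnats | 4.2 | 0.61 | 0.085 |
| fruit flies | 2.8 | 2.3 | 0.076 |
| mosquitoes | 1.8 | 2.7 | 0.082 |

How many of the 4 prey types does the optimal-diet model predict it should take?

4

E/h in descending order: gnats 6.89, midges 1.67, fruit flies 1.22, mosquitoes 0.667 J/s. The optimal diet is the largest prefix of this list for which every included type satisfies E_i/h_i > R on the types above it.
Rate on top 1: 0.3394. midges: 1.67 > 0.3394 → include.
Rate on top 2: 0.4778. fruit flies: 1.22 > 0.4778 → include.
Rate on top 3: 0.5736. mosquitoes: 0.667 > 0.5736 → include.
Optimal diet: gnats, midges, fruit flies, mosquitoes — 4 of 4 types.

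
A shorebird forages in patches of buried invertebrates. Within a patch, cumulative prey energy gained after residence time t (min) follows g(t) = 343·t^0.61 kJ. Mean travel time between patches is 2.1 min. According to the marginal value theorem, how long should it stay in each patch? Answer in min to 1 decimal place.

3.3 min

By the marginal value theorem, leave when the instantaneous gain rate g'(t) equals the habitat-wide average g(t)/(T + t).
g'(t) = 0.61·343·t^-0.39. Setting 0.61·343·t^-0.39 = 343·t^0.61/(2.1+t) gives 0.61(2.1+t) = t, so 0.39·t = 0.61×2.1.
t* = 0.61×2.1/0.39 = 3.285 min.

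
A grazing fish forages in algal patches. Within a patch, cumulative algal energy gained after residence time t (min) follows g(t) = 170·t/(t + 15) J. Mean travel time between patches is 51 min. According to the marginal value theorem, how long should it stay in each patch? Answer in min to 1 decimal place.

27.7 min

Maximise g(t)/(T+t): set derivative to zero → g'(t)(T+t) = g(t).
g'(t) = 170·15/(t + 15)². Setting 170·15/(t+15)² = 170t/[(t+15)(51+t)] gives 15(51+t) = t(t+15), so t² = 15×51 = 765.
t* = √765 = 27.66 min.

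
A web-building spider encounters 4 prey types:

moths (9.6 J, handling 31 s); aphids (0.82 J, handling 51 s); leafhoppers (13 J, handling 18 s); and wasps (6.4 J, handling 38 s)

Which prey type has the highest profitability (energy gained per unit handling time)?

Profitability E/h (J/s): moths = 9.6/31 = 0.31, aphids = 0.82/51 = 0.0161, leafhoppers = 13/18 = 0.722, wasps = 6.4/38 = 0.168.
Ranked: leafhoppers > moths > wasps > aphids.

leafhoppers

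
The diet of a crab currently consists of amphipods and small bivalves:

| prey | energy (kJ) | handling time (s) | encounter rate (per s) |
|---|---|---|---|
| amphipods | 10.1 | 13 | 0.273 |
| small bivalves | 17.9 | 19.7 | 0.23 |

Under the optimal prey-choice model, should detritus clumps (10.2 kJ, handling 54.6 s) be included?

On amphipods and small bivalves alone, R = ΣλE/(1+Σλh) = 6.874/9.08 = 0.7571 kJ/s.
detritus clumps: E/h = 10.2/54.6 = 0.1868 kJ/s.
Since 0.1868 < R, time spent handling detritus clumps is better spent searching.

No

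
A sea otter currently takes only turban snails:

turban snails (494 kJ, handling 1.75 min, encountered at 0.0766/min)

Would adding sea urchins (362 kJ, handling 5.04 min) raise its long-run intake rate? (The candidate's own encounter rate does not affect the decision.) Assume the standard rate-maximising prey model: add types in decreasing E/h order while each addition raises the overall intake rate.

Yes

On turban snails alone, R = ΣλE/(1+Σλh) = 37.84/1.134 = 33.37 kJ/min.
Profitability of sea urchins: 362/5.04 = 71.83 kJ/min.
71.83 > 33.37, so adding sea urchins raises the average — include it.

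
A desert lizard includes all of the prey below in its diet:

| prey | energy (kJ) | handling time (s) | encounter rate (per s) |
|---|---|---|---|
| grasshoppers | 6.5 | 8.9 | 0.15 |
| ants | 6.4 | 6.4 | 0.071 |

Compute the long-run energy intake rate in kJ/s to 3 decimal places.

0.512 kJ/s

R = (0.15×6.5 + 0.071×6.4) / (1 + 0.15×8.9 + 0.071×6.4) = 1.429/2.789 = 0.5124 kJ/s.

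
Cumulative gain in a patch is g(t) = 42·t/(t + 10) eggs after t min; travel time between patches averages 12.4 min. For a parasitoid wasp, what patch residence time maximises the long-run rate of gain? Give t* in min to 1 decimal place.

By the marginal value theorem, leave when the instantaneous gain rate g'(t) equals the habitat-wide average g(t)/(T + t).
g'(t) = 42·10/(t + 10)². Setting 42·10/(t+10)² = 42t/[(t+10)(12.4+t)] gives 10(12.4+t) = t(t+10), so t² = 10×12.4 = 124.
t* = √124 = 11.14 min.

11.1 min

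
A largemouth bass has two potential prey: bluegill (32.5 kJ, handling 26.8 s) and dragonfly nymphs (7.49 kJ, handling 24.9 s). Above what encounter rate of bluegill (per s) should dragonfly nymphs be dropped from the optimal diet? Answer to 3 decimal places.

0.012 per s

The zero-one rule: include dragonfly nymphs iff E₂/h₂ > λE₁/(1+λh₁). Equality gives the switch point.
λE₁h₂ = E₂ + λE₂h₁ ⇒ λ = E₂/(E₁h₂ − E₂h₁) = 7.49/(809.2 − 200.7) = 0.01231 per s.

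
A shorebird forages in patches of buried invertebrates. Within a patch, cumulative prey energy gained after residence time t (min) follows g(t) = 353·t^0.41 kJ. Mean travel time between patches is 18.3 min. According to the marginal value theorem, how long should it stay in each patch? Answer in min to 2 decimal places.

12.72 min

Optimal t* satisfies g'(t*) = g(t*)/(T + t*).
g'(t) = 0.41·353·t^-0.59. Setting 0.41·353·t^-0.59 = 353·t^0.41/(18.3+t) gives 0.41(18.3+t) = t, so 0.59·t = 0.41×18.3.
t* = 0.41×18.3/0.59 = 12.72 min.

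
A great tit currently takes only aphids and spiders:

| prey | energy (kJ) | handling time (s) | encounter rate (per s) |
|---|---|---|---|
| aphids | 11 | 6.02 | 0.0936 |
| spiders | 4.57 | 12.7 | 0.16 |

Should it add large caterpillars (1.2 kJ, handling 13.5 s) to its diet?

No

Current rate: (0.0936×11 + 0.16×4.57)/(1 + 0.0936×6.02 + 0.16×12.7) = 0.4897 kJ/s.
large caterpillars: E/h = 1.2/13.5 = 0.08889 kJ/s.
0.08889 < 0.4897, so adding large caterpillars would lower the average — exclude it.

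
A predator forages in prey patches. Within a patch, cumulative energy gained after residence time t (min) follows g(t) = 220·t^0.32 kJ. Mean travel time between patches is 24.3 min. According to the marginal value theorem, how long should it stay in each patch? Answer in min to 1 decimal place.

Optimal t* satisfies g'(t*) = g(t*)/(T + t*).
g'(t) = 0.32·220·t^-0.68. Setting 0.32·220·t^-0.68 = 220·t^0.32/(24.3+t) gives 0.32(24.3+t) = t, so 0.68·t = 0.32×24.3.
t* = 0.32×24.3/0.68 = 11.44 min.

11.4 min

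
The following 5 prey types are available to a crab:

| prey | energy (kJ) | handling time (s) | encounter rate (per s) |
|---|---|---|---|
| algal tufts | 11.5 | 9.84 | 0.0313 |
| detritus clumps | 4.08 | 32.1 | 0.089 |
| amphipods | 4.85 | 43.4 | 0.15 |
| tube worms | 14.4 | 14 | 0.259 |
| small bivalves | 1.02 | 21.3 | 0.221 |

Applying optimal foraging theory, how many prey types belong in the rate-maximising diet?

E/h in descending order: algal tufts 1.17, tube worms 1.03, detritus clumps 0.127, amphipods 0.112, small bivalves 0.0479 kJ/s. The optimal diet is the largest prefix of this list for which every included type satisfies E_i/h_i > R on the types above it.
Rate on top 1: 0.2752. tube worms: 1.03 > 0.2752 → include.
Rate on top 2: 0.8289. detritus clumps: 0.127 < 0.8289 → exclude; stop.
Optimal diet: algal tufts, tube worms — 2 of 5 types.

2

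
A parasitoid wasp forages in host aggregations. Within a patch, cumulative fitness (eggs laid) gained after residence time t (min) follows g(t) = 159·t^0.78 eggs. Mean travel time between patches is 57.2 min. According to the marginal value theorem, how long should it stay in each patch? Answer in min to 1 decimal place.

Maximise g(t)/(T+t): set derivative to zero → g'(t)(T+t) = g(t).
g'(t) = 0.78·159·t^-0.22. Setting 0.78·159·t^-0.22 = 159·t^0.78/(57.2+t) gives 0.78(57.2+t) = t, so 0.22·t = 0.78×57.2.
t* = 0.78×57.2/0.22 = 202.8 min.

202.8 min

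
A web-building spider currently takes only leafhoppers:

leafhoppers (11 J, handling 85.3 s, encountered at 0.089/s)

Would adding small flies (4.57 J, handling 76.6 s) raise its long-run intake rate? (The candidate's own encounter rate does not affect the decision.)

Intake rate on the current diet: R = (0.089×11) / (1 + 0.089×85.3) = 0.979/8.592 = 0.1139 J/s.
Profitability of small flies: 4.57/76.6 = 0.05966 J/s.
0.05966 < 0.1139, so adding small flies would lower the average — exclude it.

No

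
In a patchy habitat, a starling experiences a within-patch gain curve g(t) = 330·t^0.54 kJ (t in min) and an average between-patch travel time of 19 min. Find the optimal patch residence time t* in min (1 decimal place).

22.3 min

Optimal t* satisfies g'(t*) = g(t*)/(T + t*).
g'(t) = 0.54·330·t^-0.46. Setting 0.54·330·t^-0.46 = 330·t^0.54/(19+t) gives 0.54(19+t) = t, so 0.46·t = 0.54×19.
t* = 0.54×19/0.46 = 22.3 min.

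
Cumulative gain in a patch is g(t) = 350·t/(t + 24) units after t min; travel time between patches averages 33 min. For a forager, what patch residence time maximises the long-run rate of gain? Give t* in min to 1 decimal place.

By the marginal value theorem, leave when the instantaneous gain rate g'(t) equals the habitat-wide average g(t)/(T + t).
g'(t) = 350·24/(t + 24)². Setting 350·24/(t+24)² = 350t/[(t+24)(33+t)] gives 24(33+t) = t(t+24), so t² = 24×33 = 792.
t* = √792 = 28.14 min.

28.1 min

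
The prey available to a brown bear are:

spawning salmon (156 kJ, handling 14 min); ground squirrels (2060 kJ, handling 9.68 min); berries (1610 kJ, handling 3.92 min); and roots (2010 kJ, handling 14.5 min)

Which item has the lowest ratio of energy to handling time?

In descending order of E/h:
berries: 1610/3.92 = 411 kJ/min
ground squirrels: 2060/9.68 = 213 kJ/min
roots: 2010/14.5 = 139 kJ/min
spawning salmon: 156/14 = 11.1 kJ/min

spawning salmon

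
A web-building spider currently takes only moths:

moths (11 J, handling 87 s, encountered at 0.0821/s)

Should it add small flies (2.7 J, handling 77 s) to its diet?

No

On moths alone, R = ΣλE/(1+Σλh) = 0.9031/8.143 = 0.1109 J/s.
Profitability of small flies: 2.7/77 = 0.03506 J/s.
0.03506 < 0.1109, so adding small flies would lower the average — exclude it.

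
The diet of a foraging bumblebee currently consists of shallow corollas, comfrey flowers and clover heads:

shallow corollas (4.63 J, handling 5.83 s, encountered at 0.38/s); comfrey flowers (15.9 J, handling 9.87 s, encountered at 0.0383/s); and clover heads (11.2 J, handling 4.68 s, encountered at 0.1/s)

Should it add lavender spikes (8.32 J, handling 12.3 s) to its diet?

Intake rate on the current diet: R = (0.38×4.63 + 0.0383×15.9 + 0.1×11.2) / (1 + 0.38×5.83 + 0.0383×9.87 + 0.1×4.68) = 3.488/4.061 = 0.8589 J/s.
Profitability of lavender spikes: 8.32/12.3 = 0.6764 J/s.
0.6764 < 0.8589, so adding lavender spikes would lower the average — exclude it.

No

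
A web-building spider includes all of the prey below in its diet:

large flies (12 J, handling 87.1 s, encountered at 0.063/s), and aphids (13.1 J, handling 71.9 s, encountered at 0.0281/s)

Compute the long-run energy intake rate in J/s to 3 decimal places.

0.132 J/s

Energy encountered per unit search time: 0.063×12 + 0.0281×13.1 = 1.124 J/s.
Handling time per unit search time: 0.063×87.1 + 0.0281×71.9 = 7.508.
Rate = 1.124/(1 + 7.508) = 0.1321 J/s.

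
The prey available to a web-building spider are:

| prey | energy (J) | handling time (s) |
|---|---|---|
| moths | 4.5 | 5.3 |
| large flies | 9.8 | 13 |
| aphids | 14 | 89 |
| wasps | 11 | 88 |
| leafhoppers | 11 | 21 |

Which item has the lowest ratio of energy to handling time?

Profitability E/h (J/s): moths = 4.5/5.3 = 0.849, large flies = 9.8/13 = 0.754, aphids = 14/89 = 0.157, wasps = 11/88 = 0.125, leafhoppers = 11/21 = 0.524.
Ranked: moths > large flies > leafhoppers > aphids > wasps.

wasps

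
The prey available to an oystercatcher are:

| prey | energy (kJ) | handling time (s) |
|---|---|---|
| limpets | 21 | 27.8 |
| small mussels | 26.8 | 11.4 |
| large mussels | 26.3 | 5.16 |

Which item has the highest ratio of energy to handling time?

In descending order of E/h:
large mussels: 26.3/5.16 = 5.1 kJ/s
small mussels: 26.8/11.4 = 2.35 kJ/s
limpets: 21/27.8 = 0.755 kJ/s

large mussels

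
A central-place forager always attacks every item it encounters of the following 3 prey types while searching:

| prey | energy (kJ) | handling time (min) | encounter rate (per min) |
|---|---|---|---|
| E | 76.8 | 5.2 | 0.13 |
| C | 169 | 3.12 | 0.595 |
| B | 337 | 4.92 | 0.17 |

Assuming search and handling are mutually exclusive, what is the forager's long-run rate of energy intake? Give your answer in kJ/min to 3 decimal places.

R = (0.13×76.8 + 0.595×169 + 0.17×337) / (1 + 0.13×5.2 + 0.595×3.12 + 0.17×4.92) = 167.8/4.369 = 38.42 kJ/min.

38.415 kJ/min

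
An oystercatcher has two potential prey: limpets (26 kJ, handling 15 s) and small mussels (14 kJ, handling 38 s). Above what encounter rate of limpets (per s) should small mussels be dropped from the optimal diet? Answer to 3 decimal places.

At the threshold, the rate on limpets alone equals the profitability of small mussels: λ·26/(1 + λ·15) = 14/38 = 0.3684.
Rearranging, λ(26 − 0.3684×15) = 0.3684, so λ = 0.3684/20.47 = 0.01799 per s.

0.018 per s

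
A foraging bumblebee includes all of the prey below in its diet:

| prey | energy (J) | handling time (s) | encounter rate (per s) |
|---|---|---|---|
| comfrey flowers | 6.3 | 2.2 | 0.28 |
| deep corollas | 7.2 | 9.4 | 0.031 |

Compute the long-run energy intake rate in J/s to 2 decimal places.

1.04 J/s

R = Σλ_iE_i / (1 + Σλ_ih_i)
Numerator: 0.28×6.3 + 0.031×7.2 = 1.987
Denominator: 1 + 0.28×2.2 + 0.031×9.4 = 1.907
R = 1.987/1.907 = 1.042 J/s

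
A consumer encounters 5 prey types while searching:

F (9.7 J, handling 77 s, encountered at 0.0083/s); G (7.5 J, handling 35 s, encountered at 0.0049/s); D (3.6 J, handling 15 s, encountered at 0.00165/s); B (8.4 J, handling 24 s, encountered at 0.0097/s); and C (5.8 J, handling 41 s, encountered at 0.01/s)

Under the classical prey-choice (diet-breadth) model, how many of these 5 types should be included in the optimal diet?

5

E/h in descending order: B 0.35, D 0.24, G 0.214, C 0.141, F 0.126 J/s. The optimal diet is the largest prefix of this list for which every included type satisfies E_i/h_i > R on the types above it.
Rate on top 1: 0.06609. D: 0.24 > 0.06609 → include.
Rate on top 2: 0.06952. G: 0.214 > 0.06952 → include.
Rate on top 3: 0.08689. C: 0.141 > 0.08689 → include.
Rate on top 4: 0.09906. F: 0.126 > 0.09906 → include.
Optimal diet: B, D, G, C, F — 5 of 5 types.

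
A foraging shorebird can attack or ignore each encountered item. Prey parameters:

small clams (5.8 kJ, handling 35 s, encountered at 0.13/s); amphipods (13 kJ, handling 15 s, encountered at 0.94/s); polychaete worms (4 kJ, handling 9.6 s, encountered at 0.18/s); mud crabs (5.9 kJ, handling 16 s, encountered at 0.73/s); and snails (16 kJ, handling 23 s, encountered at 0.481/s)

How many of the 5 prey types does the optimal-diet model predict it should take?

1

Profitabilities (E/h, kJ/s): amphipods 0.867, snails 0.696, polychaete worms 0.417, mud crabs 0.369, small clams 0.166. Add prey in this order while the next type's profitability exceeds the intake rate on those already taken.
Rate on top 1: 0.8093. snails: 0.696 < 0.8093 → exclude; stop.
Optimal diet: amphipods — 1 of 5 types.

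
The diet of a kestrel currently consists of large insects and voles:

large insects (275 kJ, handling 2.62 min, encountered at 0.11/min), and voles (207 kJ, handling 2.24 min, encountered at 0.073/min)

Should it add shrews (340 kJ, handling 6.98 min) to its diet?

On large insects and voles alone, R = ΣλE/(1+Σλh) = 45.36/1.452 = 31.25 kJ/min.
Profitability of shrews: 340/6.98 = 48.71 kJ/min.
48.71 > 31.25, so adding shrews raises the average — include it.

Yes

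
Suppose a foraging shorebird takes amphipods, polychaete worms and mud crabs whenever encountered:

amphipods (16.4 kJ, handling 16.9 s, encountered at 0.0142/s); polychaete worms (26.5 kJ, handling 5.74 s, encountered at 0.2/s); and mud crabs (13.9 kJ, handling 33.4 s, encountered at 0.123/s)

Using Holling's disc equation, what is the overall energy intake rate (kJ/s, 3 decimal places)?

1.115 kJ/s

Energy encountered per unit search time: 0.0142×16.4 + 0.2×26.5 + 0.123×13.9 = 7.243 kJ/s.
Handling time per unit search time: 0.0142×16.9 + 0.2×5.74 + 0.123×33.4 = 5.496.
Rate = 7.243/(1 + 5.496) = 1.115 kJ/s.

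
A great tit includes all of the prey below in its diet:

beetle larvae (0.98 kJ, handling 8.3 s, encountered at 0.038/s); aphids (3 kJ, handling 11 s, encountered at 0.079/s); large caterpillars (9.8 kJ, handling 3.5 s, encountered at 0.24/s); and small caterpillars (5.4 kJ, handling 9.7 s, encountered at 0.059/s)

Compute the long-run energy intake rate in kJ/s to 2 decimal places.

0.82 kJ/s

Energy encountered per unit search time: 0.038×0.98 + 0.079×3 + 0.24×9.8 + 0.059×5.4 = 2.945 kJ/s.
Handling time per unit search time: 0.038×8.3 + 0.079×11 + 0.24×3.5 + 0.059×9.7 = 2.597.
Rate = 2.945/(1 + 2.597) = 0.8188 kJ/s.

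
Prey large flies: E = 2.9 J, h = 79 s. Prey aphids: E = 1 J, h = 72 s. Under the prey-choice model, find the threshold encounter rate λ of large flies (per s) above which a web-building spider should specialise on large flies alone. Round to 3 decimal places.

0.008 per s

At the threshold, the rate on large flies alone equals the profitability of aphids: λ·2.9/(1 + λ·79) = 1/72 = 0.01389.
Rearranging, λ(2.9 − 0.01389×79) = 0.01389, so λ = 0.01389/1.803 = 0.007704 per s.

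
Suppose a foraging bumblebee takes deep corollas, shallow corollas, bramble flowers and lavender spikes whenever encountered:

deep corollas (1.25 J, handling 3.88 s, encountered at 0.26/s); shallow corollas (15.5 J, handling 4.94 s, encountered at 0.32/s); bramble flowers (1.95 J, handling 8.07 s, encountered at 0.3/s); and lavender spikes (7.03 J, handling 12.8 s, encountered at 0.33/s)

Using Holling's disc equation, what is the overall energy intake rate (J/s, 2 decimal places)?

R = (0.26×1.25 + 0.32×15.5 + 0.3×1.95 + 0.33×7.03) / (1 + 0.26×3.88 + 0.32×4.94 + 0.3×8.07 + 0.33×12.8) = 8.19/10.23 = 0.8002 J/s.

0.80 J/s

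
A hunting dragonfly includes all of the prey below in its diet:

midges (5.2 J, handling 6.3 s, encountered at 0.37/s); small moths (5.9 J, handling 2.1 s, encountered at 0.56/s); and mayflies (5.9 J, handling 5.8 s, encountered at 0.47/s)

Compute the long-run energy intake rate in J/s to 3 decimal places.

Energy encountered per unit search time: 0.37×5.2 + 0.56×5.9 + 0.47×5.9 = 8.001 J/s.
Handling time per unit search time: 0.37×6.3 + 0.56×2.1 + 0.47×5.8 = 6.233.
Rate = 8.001/(1 + 6.233) = 1.106 J/s.

1.106 J/s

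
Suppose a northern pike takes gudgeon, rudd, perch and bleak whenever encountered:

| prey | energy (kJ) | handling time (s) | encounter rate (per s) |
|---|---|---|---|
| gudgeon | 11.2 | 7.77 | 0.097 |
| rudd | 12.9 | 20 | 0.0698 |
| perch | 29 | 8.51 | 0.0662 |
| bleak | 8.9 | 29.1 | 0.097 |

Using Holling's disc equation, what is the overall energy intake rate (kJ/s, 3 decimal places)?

R = (0.097×11.2 + 0.0698×12.9 + 0.0662×29 + 0.097×8.9) / (1 + 0.097×7.77 + 0.0698×20 + 0.0662×8.51 + 0.097×29.1) = 4.77/6.536 = 0.7298 kJ/s.

0.730 kJ/s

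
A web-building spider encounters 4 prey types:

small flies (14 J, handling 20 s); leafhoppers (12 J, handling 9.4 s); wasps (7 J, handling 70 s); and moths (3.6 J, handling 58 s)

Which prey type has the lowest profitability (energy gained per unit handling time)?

moths

Profitability E/h (J/s): small flies = 14/20 = 0.7, leafhoppers = 12/9.4 = 1.28, wasps = 7/70 = 0.1, moths = 3.6/58 = 0.0621.
Ranked: leafhoppers > small flies > wasps > moths.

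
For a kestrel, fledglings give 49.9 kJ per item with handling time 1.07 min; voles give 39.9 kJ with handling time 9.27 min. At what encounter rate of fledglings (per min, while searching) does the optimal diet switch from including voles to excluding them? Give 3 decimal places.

0.095 per min

The zero-one rule: include voles iff E₂/h₂ > λE₁/(1+λh₁). Equality gives the switch point.
λE₁h₂ = E₂ + λE₂h₁ ⇒ λ = E₂/(E₁h₂ − E₂h₁) = 39.9/(462.6 − 42.69) = 0.09503 per min.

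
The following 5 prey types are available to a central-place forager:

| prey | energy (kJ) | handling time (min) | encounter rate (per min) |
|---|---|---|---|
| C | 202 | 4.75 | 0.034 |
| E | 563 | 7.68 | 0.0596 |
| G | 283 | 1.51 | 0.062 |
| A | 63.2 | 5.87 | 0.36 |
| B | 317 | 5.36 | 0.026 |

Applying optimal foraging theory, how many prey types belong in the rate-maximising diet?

Profitabilities (E/h, kJ/min): G 187, E 73.3, B 59.1, C 42.5, A 10.8. Add prey in this order while the next type's profitability exceeds the intake rate on those already taken.
Rate on top 1: 16.04. E: 73.3 > 16.04 → include.
Rate on top 2: 32.94. B: 59.1 > 32.94 → include.
Rate on top 3: 35.1. C: 42.5 > 35.1 → include.
Rate on top 4: 35.75. A: 10.8 < 35.75 → exclude; stop.
Optimal diet: G, E, B, C — 4 of 5 types.

4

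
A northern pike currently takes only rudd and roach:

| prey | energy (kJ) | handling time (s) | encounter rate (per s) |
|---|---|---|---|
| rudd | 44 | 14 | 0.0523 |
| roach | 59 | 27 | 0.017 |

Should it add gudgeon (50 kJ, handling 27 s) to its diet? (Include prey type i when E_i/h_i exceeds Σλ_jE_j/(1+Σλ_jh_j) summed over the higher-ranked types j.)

On rudd and roach alone, R = ΣλE/(1+Σλh) = 3.304/2.191 = 1.508 kJ/s.
gudgeon: E/h = 50/27 = 1.852 kJ/s.
Since 1.852 > R, including gudgeon increases the long-run rate.

Yes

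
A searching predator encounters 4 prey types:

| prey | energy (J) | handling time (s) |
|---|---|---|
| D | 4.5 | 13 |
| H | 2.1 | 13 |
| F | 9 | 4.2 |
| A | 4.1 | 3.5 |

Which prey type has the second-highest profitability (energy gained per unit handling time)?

A

Profitability E/h (J/s): D = 4.5/13 = 0.346, H = 2.1/13 = 0.162, F = 9/4.2 = 2.14, A = 4.1/3.5 = 1.17.
Ranked: F > A > D > H.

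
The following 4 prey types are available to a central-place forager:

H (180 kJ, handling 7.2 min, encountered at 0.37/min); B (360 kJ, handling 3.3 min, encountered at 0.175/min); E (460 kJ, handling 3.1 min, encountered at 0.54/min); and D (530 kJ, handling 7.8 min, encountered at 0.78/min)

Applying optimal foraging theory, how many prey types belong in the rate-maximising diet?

2

Rank by E/h (kJ/min): E 148, B 109, D 67.9, H 25. Include each in turn until the next type's E/h falls below the running intake rate.
Rate on top 1: 92.89. B: 109 > 92.89 → include.
Rate on top 2: 95.77. D: 67.9 < 95.77 → exclude; stop.
Optimal diet: E, B — 2 of 4 types.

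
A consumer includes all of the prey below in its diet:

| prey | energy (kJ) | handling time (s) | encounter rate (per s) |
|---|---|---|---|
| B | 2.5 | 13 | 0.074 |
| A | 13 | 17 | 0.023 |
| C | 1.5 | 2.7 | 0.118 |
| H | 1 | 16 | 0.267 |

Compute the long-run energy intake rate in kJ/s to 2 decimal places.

R = (0.074×2.5 + 0.023×13 + 0.118×1.5 + 0.267×1) / (1 + 0.074×13 + 0.023×17 + 0.118×2.7 + 0.267×16) = 0.928/6.944 = 0.1336 kJ/s.

0.13 kJ/s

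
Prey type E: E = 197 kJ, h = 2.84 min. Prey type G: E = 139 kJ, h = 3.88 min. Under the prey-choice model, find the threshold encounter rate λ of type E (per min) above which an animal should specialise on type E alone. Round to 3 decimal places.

Drop type G once their profitability E₂/h₂ falls below the rate achievable on type E alone: E₂/h₂ = λE₁/(1 + λh₁).
Solve for λ: λE₁h₂ = E₂(1 + λh₁) → λ(E₁h₂ − E₂h₁) = E₂ → λ = E₂/(E₁h₂ − E₂h₁).
λ = 139/(197×3.88 − 139×2.84) = 139/369.6 = 0.3761 per min.

0.376 per min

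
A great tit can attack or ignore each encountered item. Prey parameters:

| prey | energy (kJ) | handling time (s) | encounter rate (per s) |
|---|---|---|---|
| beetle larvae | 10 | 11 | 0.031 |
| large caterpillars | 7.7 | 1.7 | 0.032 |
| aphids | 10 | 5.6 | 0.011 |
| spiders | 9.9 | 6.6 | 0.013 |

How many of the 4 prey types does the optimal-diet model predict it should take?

E/h in descending order: large caterpillars 4.53, aphids 1.79, spiders 1.5, beetle larvae 0.909 kJ/s. The optimal diet is the largest prefix of this list for which every included type satisfies E_i/h_i > R on the types above it.
Rate on top 1: 0.2337. aphids: 1.79 > 0.2337 → include.
Rate on top 2: 0.3194. spiders: 1.5 > 0.3194 → include.
Rate on top 3: 0.4036. beetle larvae: 0.909 > 0.4036 → include.
Optimal diet: large caterpillars, aphids, spiders, beetle larvae — 4 of 4 types.

4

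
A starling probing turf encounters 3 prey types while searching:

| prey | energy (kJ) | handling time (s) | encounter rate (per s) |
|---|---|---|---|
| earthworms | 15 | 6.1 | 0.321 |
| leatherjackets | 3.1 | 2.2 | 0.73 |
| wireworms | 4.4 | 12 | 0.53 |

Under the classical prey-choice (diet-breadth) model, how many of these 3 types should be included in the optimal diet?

Profitabilities (E/h, kJ/s): earthworms 2.46, leatherjackets 1.41, wireworms 0.367. Add prey in this order while the next type's profitability exceeds the intake rate on those already taken.
Rate on top 1: 1.628. leatherjackets: 1.41 < 1.628 → exclude; stop.
Optimal diet: earthworms — 1 of 3 types.

1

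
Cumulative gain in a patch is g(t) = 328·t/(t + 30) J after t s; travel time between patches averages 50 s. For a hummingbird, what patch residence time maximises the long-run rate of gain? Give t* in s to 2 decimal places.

By the marginal value theorem, leave when the instantaneous gain rate g'(t) equals the habitat-wide average g(t)/(T + t).
g'(t) = 328·30/(t + 30)². Setting 328·30/(t+30)² = 328t/[(t+30)(50+t)] gives 30(50+t) = t(t+30), so t² = 30×50 = 1500.
t* = √1500 = 38.73 s.

38.73 s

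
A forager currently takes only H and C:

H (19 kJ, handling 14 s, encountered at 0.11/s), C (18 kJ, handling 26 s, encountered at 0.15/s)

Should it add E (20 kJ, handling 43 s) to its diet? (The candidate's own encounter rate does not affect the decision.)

No

Intake rate on the current diet: R = (0.11×19 + 0.15×18) / (1 + 0.11×14 + 0.15×26) = 4.79/6.44 = 0.7438 kJ/s.
Profitability of E: 20/43 = 0.4651 kJ/s.
Since 0.4651 < R, time spent handling E is better spent searching.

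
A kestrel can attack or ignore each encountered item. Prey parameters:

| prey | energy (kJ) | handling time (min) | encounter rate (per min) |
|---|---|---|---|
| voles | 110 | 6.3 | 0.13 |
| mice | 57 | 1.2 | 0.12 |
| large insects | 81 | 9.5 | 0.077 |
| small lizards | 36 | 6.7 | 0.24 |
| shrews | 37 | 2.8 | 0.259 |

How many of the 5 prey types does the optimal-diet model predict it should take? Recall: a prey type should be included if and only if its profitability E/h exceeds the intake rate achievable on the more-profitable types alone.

Rank by E/h (kJ/min): mice 47.5, voles 17.5, shrews 13.2, large insects 8.53, small lizards 5.37. Include each in turn until the next type's E/h falls below the running intake rate.
Rate on top 1: 5.979. voles: 17.5 > 5.979 → include.
Rate on top 2: 10.77. shrews: 13.2 > 10.77 → include.
Rate on top 3: 11.43. large insects: 8.53 < 11.43 → exclude; stop.
Optimal diet: mice, voles, shrews — 3 of 5 types.

3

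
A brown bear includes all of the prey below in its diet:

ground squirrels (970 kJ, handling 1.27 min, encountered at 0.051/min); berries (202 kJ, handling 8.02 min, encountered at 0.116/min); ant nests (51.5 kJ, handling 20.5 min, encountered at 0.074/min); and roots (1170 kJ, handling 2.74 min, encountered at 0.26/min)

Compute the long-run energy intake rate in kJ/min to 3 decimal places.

R = Σλ_iE_i / (1 + Σλ_ih_i)
Numerator: 0.051×970 + 0.116×202 + 0.074×51.5 + 0.26×1170 = 380.9
Denominator: 1 + 0.051×1.27 + 0.116×8.02 + 0.074×20.5 + 0.26×2.74 = 4.224
R = 380.9/4.224 = 90.17 kJ/min

90.168 kJ/min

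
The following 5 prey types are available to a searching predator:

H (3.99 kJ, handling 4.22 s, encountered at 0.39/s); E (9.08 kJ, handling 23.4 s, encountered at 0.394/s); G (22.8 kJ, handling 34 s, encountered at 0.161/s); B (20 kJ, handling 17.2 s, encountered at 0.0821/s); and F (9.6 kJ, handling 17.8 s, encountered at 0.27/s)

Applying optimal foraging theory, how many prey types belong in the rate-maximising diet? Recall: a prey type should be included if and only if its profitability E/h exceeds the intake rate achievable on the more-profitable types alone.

Rank by E/h (kJ/s): B 1.16, H 0.945, G 0.671, F 0.539, E 0.388. Include each in turn until the next type's E/h falls below the running intake rate.
Rate on top 1: 0.6807. H: 0.945 > 0.6807 → include.
Rate on top 2: 0.7881. G: 0.671 < 0.7881 → exclude; stop.
Optimal diet: B, H — 2 of 5 types.

2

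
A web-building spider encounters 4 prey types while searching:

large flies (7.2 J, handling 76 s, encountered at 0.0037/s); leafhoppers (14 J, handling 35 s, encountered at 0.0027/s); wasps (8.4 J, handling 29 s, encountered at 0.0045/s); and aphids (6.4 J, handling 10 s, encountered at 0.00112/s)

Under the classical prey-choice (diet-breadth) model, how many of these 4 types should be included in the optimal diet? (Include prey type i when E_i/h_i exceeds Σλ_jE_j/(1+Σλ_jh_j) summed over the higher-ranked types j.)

E/h in descending order: aphids 0.64, leafhoppers 0.4, wasps 0.29, large flies 0.0947 J/s. The optimal diet is the largest prefix of this list for which every included type satisfies E_i/h_i > R on the types above it.
Rate on top 1: 0.007089. leafhoppers: 0.4 > 0.007089 → include.
Rate on top 2: 0.04067. wasps: 0.29 > 0.04067 → include.
Rate on top 3: 0.06695. large flies: 0.0947 > 0.06695 → include.
Optimal diet: aphids, leafhoppers, wasps, large flies — 4 of 4 types.

4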